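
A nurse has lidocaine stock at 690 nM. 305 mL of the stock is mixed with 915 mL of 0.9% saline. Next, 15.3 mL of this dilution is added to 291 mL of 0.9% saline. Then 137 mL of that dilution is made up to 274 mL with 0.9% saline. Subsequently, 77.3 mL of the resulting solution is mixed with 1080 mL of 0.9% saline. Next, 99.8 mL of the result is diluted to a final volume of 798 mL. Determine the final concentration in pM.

Overall dilution factor = 4 × 20.02 × 2 × 14.97 × 7.996 = 1.92 × 10⁴.
690 nM / 1.92 × 10⁴ = 0.0360 nM = 36.0 pM.

36.0 pM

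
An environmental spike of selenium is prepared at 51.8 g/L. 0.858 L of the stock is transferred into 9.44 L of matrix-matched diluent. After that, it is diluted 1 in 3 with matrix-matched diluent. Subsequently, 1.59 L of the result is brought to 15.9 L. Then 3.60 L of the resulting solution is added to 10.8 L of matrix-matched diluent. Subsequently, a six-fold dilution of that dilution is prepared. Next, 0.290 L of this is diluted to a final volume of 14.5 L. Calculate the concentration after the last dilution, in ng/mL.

120 ng/mL

Overall dilution factor = 12.00 × 3 × 10 × 4 × 6 × 50 = 4.32 × 10⁵.
51.8 g/L / 4.32 × 10⁵ = 1.20 × 10⁻⁴ g/L = 120 ng/mL.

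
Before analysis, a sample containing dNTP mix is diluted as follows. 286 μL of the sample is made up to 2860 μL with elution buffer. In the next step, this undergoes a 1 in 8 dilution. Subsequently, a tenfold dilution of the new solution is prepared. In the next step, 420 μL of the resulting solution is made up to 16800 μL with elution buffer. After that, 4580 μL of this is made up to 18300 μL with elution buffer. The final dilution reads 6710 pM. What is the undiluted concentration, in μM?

858 μM

Overall dilution factor = 10 × 8 × 10 × 40 × 3.996 = 1.28 × 10⁵.
Original = 6710 pM × 1.28 × 10⁵ = 8.58 × 10⁸ pM = 858 μM.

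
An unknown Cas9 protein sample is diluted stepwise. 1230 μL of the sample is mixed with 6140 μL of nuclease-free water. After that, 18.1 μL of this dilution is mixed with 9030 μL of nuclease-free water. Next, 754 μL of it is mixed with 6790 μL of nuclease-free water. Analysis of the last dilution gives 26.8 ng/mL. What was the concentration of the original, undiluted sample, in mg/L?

803 mg/L

Overall dilution factor = 5.992 × 499.9 × 10.01 = 3.00 × 10⁴.
Original = 26.8 ng/mL × 3.00 × 10⁴ = 8.03 × 10⁵ ng/mL = 803 mg/L.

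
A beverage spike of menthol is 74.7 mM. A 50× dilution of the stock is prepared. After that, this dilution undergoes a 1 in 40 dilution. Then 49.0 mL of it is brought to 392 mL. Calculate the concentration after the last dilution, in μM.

Overall dilution factor = 50 × 40 × 8 = 1.60 × 10⁴.
74.7 mM / 1.60 × 10⁴ = 4.67 × 10⁻³ mM = 4.67 μM.

4.67 μM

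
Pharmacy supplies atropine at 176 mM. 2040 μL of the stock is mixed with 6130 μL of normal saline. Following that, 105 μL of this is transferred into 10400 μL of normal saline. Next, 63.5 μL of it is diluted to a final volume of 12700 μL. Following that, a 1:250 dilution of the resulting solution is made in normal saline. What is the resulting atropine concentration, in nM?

Overall dilution factor = 4.005 × 100.0 × 200 × 250 = 2.00 × 10⁷.
176 mM / 2.00 × 10⁷ = 8.79 × 10⁻⁶ mM = 8.79 nM.

8.79 nM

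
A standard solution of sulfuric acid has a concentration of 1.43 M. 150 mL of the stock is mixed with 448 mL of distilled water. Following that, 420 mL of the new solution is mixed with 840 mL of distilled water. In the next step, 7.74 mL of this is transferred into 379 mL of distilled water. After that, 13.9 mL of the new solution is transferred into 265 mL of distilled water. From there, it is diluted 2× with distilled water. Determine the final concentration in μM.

Overall dilution factor = 3.987 × 3 × 49.97 × 20.06 × 2 = 2.40 × 10⁴.
1.43 M / 2.40 × 10⁴ = 5.96 × 10⁻⁵ M = 59.6 μM.

59.6 μM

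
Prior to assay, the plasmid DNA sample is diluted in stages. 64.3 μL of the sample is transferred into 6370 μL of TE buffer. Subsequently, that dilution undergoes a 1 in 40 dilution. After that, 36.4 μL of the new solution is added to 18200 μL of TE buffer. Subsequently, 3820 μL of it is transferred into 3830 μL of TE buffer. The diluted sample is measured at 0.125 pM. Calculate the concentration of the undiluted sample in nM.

Overall dilution factor = 100.1 × 40 × 501 × 2.003 = 4.02 × 10⁶.
Original = 0.125 pM × 4.02 × 10⁶ = 5.02 × 10⁵ pM = 502 nM.

502 nM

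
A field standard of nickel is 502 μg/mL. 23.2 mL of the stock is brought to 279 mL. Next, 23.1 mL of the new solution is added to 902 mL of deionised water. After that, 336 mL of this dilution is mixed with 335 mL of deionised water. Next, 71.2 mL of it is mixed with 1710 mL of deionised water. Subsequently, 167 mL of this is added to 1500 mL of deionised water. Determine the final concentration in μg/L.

2.09 μg/L

Overall dilution factor = 12.03 × 40.05 × 1.997 × 25.02 × 9.982 = 2.40 × 10⁵.
502 μg/mL / 2.40 × 10⁵ = 2.09 × 10⁻³ μg/mL = 2.09 μg/L.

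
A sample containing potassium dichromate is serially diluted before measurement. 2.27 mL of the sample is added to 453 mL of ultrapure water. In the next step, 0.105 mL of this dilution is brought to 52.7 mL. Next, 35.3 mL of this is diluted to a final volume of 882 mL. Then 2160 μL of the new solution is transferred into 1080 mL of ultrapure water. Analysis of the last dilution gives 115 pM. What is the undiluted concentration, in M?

Overall dilution factor = 200.6 × 501.9 × 24.99 × 501 = 1.26 × 10⁹.
Original = 115 pM × 1.26 × 10⁹ = 1.45 × 10¹¹ pM = 0.145 M.

0.145 M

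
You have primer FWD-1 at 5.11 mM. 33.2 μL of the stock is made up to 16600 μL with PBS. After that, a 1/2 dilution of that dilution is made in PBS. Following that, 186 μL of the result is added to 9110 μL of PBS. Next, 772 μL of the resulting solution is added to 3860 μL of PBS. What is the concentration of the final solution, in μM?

Overall dilution factor = 500 × 2 × 49.98 × 6 = 3.00 × 10⁵.
5.11 mM / 3.00 × 10⁵ = 1.70 × 10⁻⁵ mM = 0.0170 μM.

0.0170 μM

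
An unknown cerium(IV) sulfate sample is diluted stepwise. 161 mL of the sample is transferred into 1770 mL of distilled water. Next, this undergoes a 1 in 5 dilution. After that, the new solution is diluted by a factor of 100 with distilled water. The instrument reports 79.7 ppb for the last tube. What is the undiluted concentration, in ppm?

Overall dilution factor = 11.99 × 5 × 100 = 5997.
Original = 79.7 ppb × 5997 = 4.78 × 10⁵ ppb = 478 ppm.

478 ppm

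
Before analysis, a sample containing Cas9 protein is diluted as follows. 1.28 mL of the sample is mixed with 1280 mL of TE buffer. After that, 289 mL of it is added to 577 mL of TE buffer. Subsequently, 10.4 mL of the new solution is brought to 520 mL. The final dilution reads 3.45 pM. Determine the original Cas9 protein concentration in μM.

Overall dilution factor = 1001 × 2.997 × 50 = 1.50 × 10⁵.
Original = 3.45 pM × 1.50 × 10⁵ = 5.17 × 10⁵ pM = 0.517 μM.

0.517 μM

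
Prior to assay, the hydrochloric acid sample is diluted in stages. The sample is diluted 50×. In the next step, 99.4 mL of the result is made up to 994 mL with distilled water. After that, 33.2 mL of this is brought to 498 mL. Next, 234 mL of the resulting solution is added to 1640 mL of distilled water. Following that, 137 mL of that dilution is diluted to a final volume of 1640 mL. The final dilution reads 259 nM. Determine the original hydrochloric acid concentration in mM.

Overall dilution factor = 50 × 10 × 15 × 8.009 × 11.97 = 7.19 × 10⁵.
Original = 259 nM × 7.19 × 10⁵ = 1.86 × 10⁸ nM = 186 mM.

186 mM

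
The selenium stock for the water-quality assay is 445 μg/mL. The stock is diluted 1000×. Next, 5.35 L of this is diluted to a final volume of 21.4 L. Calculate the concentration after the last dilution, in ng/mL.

111 ng/mL

Overall dilution factor = 1000 × 4 = 4000.
445 μg/mL / 4000 = 0.111 μg/mL = 111 ng/mL.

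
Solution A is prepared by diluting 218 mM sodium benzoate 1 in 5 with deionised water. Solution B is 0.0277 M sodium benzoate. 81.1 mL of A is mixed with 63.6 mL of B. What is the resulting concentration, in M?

0.0366 M

C_A = 218 mM / 5 = 43.6 mM.
C_B = 0.0277 M = 27.7 mM.
C_mix = (C_A·V_A + C_B·V_B)/(V_A + V_B) = (43.6×81.1 + 27.7×63.6) / 144.7 = 36.6 mM = 0.0366 M.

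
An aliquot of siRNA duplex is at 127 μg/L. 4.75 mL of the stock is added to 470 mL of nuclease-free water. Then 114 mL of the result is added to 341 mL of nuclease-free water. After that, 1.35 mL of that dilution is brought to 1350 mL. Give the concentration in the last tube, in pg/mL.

0.318 pg/mL

Overall dilution factor = 99.95 × 3.991 × 1000 = 3.99 × 10⁵.
127 μg/L / 3.99 × 10⁵ = 3.18 × 10⁻⁴ μg/L = 0.318 pg/mL.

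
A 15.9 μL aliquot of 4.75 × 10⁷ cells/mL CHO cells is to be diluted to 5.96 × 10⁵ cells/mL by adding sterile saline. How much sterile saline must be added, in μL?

V₂ = C₁V₁/C₂ = 4.75 × 10⁷ × 15.9 / 5.96 × 10⁵ = 1267 μL.
Diluent to add = V₂ − V₁ = 1267 − 15.9 = 1250 μL.

1250 μL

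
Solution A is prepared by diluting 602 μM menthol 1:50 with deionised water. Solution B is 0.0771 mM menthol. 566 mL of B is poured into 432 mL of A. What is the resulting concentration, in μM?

C_A = 602 μM / 50 = 12.0 μM.
C_B = 0.0771 mM = 77.1 μM.
C_mix = (C_A·V_A + C_B·V_B)/(V_A + V_B) = (12.0×432 + 77.1×566) / 998.0 = 48.9 μM.

48.9 μM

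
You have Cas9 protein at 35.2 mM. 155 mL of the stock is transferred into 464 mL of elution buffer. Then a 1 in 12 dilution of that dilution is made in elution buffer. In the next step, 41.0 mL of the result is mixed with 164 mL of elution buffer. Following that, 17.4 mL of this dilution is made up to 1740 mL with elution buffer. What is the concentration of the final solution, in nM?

1470 nM

Overall dilution factor = 3.994 × 12 × 5 × 100 = 2.40 × 10⁴.
35.2 mM / 2.40 × 10⁴ = 1.47 × 10⁻³ mM = 1470 nM.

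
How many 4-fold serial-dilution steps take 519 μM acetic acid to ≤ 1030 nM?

Need 4ⁿ ≥ 504, so n ≥ log(504)/log(4) = 4.49.
Minimum whole steps: n = 5.

5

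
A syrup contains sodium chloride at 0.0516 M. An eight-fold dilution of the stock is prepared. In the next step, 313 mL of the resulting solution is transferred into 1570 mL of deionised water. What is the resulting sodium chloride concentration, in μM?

1070 μM

Overall dilution factor = 8 × 6.016 = 48.1.
0.0516 M / 48.1 = 1.07 × 10⁻³ M = 1070 μM.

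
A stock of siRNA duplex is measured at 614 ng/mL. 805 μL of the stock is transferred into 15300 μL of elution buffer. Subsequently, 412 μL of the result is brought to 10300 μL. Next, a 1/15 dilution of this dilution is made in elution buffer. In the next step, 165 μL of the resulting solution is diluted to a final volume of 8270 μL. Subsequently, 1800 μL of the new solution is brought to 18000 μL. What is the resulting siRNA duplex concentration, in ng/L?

Overall dilution factor = 20.01 × 25 × 15 × 50.12 × 10 = 3.76 × 10⁶.
614 ng/mL / 3.76 × 10⁶ = 1.63 × 10⁻⁴ ng/mL = 0.163 ng/L.

0.163 ng/L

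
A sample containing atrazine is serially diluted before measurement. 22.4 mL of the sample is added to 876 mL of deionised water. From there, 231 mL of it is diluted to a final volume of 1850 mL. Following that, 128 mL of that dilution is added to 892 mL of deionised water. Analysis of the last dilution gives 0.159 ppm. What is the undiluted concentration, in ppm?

407 ppm

Overall dilution factor = 40.11 × 8.009 × 7.969 = 2560.
Original = 0.159 ppm × 2560 = 407 ppm.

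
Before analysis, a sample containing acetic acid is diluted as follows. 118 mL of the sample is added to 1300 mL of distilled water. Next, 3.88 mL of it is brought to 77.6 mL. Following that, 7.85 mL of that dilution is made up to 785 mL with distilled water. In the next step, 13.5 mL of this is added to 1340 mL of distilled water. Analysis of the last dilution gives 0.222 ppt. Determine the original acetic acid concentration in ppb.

Overall dilution factor = 12.02 × 20 × 100 × 100.3 = 2.41 × 10⁶.
Original = 0.222 ppt × 2.41 × 10⁶ = 5.35 × 10⁵ ppt = 535 ppb.

535 ppb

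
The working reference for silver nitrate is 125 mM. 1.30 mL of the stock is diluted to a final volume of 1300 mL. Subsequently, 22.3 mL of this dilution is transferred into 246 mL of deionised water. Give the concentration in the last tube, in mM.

Overall dilution factor = 1000 × 12.03 = 1.20 × 10⁴.
125 mM / 1.20 × 10⁴ = 0.0104 mM.

0.0104 mM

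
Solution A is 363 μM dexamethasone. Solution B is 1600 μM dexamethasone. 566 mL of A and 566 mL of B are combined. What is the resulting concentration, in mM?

C_mix = (C_A·V_A + C_B·V_B)/(V_A + V_B) = (363×566 + 1600×566) / 1132 = 982 μM = 0.981 mM.

0.981 mM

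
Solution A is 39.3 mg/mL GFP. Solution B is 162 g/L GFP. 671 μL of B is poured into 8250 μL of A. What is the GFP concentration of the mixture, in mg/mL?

C_B = 162 g/L = 162 mg/mL.
C_mix = (C_A·V_A + C_B·V_B)/(V_A + V_B) = (39.3×8250 + 162×671) / 8921 = 48.5 mg/mL.

48.5 mg/mL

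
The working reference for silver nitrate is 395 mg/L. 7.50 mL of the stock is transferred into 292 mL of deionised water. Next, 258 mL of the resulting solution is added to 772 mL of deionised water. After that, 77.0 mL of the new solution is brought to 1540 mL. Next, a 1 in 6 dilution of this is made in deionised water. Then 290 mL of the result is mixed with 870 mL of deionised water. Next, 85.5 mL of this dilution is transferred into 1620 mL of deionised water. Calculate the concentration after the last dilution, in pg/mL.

259 pg/mL

Overall dilution factor = 39.93 × 3.992 × 20 × 6 × 4 × 19.95 = 1.53 × 10⁶.
395 mg/L / 1.53 × 10⁶ = 2.59 × 10⁻⁴ mg/L = 259 pg/mL.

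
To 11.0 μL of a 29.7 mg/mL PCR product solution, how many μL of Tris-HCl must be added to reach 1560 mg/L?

198 μL

1560 mg/L = 1.56 mg/mL.
V₂ = C₁V₁/C₂ = 29.7 × 11.0 / 1.56 = 209 μL.
Diluent to add = V₂ − V₁ = 209 − 11.0 = 198 μL.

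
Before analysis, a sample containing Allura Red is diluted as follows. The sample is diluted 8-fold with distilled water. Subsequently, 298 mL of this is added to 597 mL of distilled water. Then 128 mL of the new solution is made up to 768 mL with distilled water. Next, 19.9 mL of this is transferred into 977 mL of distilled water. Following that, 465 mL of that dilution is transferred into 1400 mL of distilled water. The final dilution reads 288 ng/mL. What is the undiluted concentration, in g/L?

8.34 g/L

Overall dilution factor = 8 × 3.003 × 6 × 50.10 × 4.011 = 2.90 × 10⁴.
Original = 288 ng/mL × 2.90 × 10⁴ = 8.34 × 10⁶ ng/mL = 8.34 g/L.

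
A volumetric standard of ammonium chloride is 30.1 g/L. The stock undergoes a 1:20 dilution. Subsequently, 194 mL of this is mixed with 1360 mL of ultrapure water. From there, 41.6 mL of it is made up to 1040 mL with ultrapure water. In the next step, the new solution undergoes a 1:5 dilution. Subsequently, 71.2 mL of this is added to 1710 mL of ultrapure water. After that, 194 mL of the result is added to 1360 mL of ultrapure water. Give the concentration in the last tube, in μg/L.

7.50 μg/L

Overall dilution factor = 20 × 8.010 × 25 × 5 × 25.02 × 8.010 = 4.01 × 10⁶.
30.1 g/L / 4.01 × 10⁶ = 7.50 × 10⁻⁶ g/L = 7.50 μg/L.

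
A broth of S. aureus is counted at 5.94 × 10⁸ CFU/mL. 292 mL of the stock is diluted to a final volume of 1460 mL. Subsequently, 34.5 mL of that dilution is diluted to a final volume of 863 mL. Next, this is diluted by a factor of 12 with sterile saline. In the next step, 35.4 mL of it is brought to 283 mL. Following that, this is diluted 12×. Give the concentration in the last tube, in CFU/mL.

Overall dilution factor = 5 × 25.01 × 12 × 7.994 × 12 = 1.44 × 10⁵.
5.94 × 10⁸ CFU/mL / 1.44 × 10⁵ = 4130 CFU/mL.

4130 CFU/mL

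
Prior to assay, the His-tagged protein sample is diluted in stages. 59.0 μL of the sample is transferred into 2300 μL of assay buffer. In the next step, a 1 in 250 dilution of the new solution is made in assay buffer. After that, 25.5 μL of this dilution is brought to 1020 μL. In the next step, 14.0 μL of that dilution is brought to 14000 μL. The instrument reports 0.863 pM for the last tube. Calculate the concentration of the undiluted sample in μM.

Overall dilution factor = 39.98 × 250 × 40 × 1000 = 4.00 × 10⁸.
Original = 0.863 pM × 4.00 × 10⁸ = 3.45 × 10⁸ pM = 345 μM.

345 μM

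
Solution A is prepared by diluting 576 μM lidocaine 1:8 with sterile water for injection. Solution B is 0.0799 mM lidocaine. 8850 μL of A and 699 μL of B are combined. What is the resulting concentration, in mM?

0.0726 mM

C_A = 576 μM / 8 = 72.0 μM.
C_B = 0.0799 mM = 79.9 μM.
C_mix = (C_A·V_A + C_B·V_B)/(V_A + V_B) = (72.0×8850 + 79.9×699) / 9549 = 72.6 μM = 0.0726 mM.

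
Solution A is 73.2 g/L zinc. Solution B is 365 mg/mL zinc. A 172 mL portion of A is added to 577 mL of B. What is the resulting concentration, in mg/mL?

C_B = 365 mg/mL = 365 g/L.
C_mix = (C_A·V_A + C_B·V_B)/(V_A + V_B) = (73.2×172 + 365×577) / 749.0 = 298 g/L = 298 mg/mL.

298 mg/mL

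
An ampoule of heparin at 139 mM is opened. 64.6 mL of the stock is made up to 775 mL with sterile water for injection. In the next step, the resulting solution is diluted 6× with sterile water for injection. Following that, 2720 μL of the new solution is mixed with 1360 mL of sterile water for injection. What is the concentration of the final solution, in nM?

Overall dilution factor = 12.00 × 6 × 501 = 3.61 × 10⁴.
139 mM / 3.61 × 10⁴ = 3.85 × 10⁻³ mM = 3850 nM.

3850 nM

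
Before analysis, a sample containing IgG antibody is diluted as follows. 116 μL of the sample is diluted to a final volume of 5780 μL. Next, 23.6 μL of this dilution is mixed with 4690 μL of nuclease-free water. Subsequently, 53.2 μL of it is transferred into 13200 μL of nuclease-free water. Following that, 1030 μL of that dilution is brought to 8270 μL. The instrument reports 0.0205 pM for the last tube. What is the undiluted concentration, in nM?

408 nM

Overall dilution factor = 49.83 × 199.7 × 249.1 × 8.029 = 1.99 × 10⁷.
Original = 0.0205 pM × 1.99 × 10⁷ = 4.08 × 10⁵ pM = 408 nM.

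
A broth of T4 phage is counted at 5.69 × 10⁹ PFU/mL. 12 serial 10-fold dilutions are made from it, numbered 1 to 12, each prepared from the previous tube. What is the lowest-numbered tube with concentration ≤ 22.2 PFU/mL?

Tube n has concentration 5.69 × 10⁹ PFU/mL / 10ⁿ.
Need 10ⁿ ≥ 5.69 × 10⁹ PFU/mL / 22.2 PFU/mL = 2.56 × 10⁸, so n ≥ 8.41.
First such tube: n = 9.

tube 9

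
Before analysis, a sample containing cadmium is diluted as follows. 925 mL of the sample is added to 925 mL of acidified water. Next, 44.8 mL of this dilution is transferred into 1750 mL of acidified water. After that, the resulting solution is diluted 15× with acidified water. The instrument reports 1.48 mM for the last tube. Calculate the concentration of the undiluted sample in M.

1.78 M

Overall dilution factor = 2 × 40.06 × 15 = 1202.
Original = 1.48 mM × 1202 = 1779 mM = 1.78 M.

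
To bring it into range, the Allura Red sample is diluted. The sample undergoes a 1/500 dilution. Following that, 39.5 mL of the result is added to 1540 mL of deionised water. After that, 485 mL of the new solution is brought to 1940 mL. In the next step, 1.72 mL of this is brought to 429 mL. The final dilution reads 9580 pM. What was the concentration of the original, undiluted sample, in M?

Overall dilution factor = 500 × 39.99 × 4 × 249.4 = 1.99 × 10⁷.
Original = 9580 pM × 1.99 × 10⁷ = 1.91 × 10¹¹ pM = 0.191 M.

0.191 M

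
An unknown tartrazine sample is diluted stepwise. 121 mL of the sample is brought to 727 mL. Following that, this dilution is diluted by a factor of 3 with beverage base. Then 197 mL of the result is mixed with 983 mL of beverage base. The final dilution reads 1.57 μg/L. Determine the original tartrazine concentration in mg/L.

0.170 mg/L

Overall dilution factor = 6.008 × 3 × 5.990 = 108.
Original = 1.57 μg/L × 108 = 170 μg/L = 0.170 mg/L.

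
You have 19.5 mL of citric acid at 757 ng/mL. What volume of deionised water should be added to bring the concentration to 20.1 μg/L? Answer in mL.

20.1 μg/L = 20.1 ng/mL.
V₂ = C₁V₁/C₂ = 757 × 19.5 / 20.1 = 734 mL.
Diluent to add = V₂ − V₁ = 734 − 19.5 = 715 mL.

715 mL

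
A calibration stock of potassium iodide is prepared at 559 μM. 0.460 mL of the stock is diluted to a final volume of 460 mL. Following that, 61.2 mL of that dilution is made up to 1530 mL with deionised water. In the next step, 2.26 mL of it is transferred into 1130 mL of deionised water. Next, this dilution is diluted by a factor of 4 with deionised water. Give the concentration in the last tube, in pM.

11.2 pM

Overall dilution factor = 1000 × 25 × 501 × 4 = 5.01 × 10⁷.
559 μM / 5.01 × 10⁷ = 1.12 × 10⁻⁵ μM = 11.2 pM.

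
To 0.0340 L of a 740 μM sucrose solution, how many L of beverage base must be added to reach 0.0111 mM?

2.23 L

0.0111 mM = 11.1 μM.
V₂ = C₁V₁/C₂ = 740 × 0.0340 / 11.1 = 2.27 L.
Diluent to add = V₂ − V₁ = 2.27 − 0.0340 = 2.23 L.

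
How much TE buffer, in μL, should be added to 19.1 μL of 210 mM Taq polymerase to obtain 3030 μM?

3030 μM = 3.03 mM.
V₂ = C₁V₁/C₂ = 210 × 19.1 / 3.03 = 1324 μL.
Diluent to add = V₂ − V₁ = 1324 − 19.1 = 1300 μL.

1300 μL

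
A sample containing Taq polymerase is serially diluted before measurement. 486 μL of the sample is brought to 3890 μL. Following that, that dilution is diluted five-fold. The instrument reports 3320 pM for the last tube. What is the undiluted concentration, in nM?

133 nM

Overall dilution factor = 8.004 × 5 = 40.0.
Original = 3320 pM × 40.0 = 1.33 × 10⁵ pM = 133 nM.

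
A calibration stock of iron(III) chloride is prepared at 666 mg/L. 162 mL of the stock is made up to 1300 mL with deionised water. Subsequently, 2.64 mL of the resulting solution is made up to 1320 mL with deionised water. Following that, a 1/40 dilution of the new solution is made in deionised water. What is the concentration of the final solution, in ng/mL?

4.15 ng/mL

Overall dilution factor = 8.025 × 500 × 40 = 1.60 × 10⁵.
666 mg/L / 1.60 × 10⁵ = 4.15 × 10⁻³ mg/L = 4.15 ng/mL.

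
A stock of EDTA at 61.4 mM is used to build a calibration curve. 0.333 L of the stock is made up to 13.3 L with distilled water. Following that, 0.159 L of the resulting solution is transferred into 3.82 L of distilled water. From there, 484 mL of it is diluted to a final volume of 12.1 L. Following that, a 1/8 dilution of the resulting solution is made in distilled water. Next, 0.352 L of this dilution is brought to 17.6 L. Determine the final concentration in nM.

6.14 nM

Overall dilution factor = 39.94 × 25.03 × 25 × 8 × 50 = 10.00 × 10⁶.
61.4 mM / 10.00 × 10⁶ = 6.14 × 10⁻⁶ mM = 6.14 nM.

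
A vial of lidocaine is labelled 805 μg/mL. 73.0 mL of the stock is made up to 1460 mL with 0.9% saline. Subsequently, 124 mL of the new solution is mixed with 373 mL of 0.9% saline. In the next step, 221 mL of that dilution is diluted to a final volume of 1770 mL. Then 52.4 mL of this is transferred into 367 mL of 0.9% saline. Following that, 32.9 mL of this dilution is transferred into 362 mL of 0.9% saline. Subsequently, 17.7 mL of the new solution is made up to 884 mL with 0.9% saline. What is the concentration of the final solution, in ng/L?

Overall dilution factor = 20 × 4.008 × 8.009 × 8.004 × 12.00 × 49.94 = 3.08 × 10⁶.
805 μg/mL / 3.08 × 10⁶ = 2.61 × 10⁻⁴ μg/mL = 261 ng/L.

261 ng/L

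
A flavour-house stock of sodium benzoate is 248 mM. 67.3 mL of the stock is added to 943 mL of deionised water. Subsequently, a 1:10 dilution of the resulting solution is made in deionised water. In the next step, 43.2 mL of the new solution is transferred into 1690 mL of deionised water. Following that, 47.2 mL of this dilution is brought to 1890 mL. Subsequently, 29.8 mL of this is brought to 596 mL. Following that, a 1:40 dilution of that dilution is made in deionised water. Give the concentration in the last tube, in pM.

1290 pM

Overall dilution factor = 15.01 × 10 × 40.12 × 40.04 × 20 × 40 = 1.93 × 10⁸.
248 mM / 1.93 × 10⁸ = 1.29 × 10⁻⁶ mM = 1290 pM.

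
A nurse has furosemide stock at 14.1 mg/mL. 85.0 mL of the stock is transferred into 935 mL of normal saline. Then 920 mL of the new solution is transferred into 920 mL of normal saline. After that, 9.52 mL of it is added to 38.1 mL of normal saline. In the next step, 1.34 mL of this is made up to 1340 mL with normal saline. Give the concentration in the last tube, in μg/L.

Overall dilution factor = 12 × 2 × 5.002 × 1000 = 1.20 × 10⁵.
14.1 mg/mL / 1.20 × 10⁵ = 1.17 × 10⁻⁴ mg/mL = 117 μg/L.

117 μg/L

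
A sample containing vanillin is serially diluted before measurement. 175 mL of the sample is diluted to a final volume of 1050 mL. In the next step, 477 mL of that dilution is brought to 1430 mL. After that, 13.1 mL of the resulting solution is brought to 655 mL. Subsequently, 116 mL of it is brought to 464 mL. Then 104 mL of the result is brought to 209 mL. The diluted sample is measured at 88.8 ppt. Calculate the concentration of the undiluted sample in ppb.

Overall dilution factor = 6 × 2.998 × 50 × 4 × 2.010 = 7230.
Original = 88.8 ppt × 7230 = 6.42 × 10⁵ ppt = 642 ppb.

642 ppb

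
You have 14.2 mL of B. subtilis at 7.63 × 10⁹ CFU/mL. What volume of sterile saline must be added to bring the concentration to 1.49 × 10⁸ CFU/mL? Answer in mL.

V₂ = C₁V₁/C₂ = 7.63 × 10⁹ × 14.2 / 1.49 × 10⁸ = 727 mL.
Diluent to add = V₂ − V₁ = 727 − 14.2 = 713 mL.

713 mL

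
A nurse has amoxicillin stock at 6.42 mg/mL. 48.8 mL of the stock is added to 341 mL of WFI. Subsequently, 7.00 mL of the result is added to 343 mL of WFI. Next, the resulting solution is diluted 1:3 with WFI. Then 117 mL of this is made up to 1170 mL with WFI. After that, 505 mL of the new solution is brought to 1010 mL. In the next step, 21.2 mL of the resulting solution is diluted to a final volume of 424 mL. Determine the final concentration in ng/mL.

Overall dilution factor = 7.988 × 50 × 3 × 10 × 2 × 20 = 4.79 × 10⁵.
6.42 mg/mL / 4.79 × 10⁵ = 1.34 × 10⁻⁵ mg/mL = 13.4 ng/mL.

13.4 ng/mL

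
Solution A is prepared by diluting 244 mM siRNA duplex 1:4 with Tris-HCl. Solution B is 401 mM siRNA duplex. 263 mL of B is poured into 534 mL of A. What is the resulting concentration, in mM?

173 mM

C_A = 244 mM / 4 = 61.0 mM.
C_mix = (C_A·V_A + C_B·V_B)/(V_A + V_B) = (61.0×534 + 401×263) / 797.0 = 173 mM.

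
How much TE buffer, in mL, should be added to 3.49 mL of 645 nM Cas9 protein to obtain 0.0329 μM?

64.9 mL

0.0329 μM = 32.9 nM.
V₂ = C₁V₁/C₂ = 645 × 3.49 / 32.9 = 68.4 mL.
Diluent to add = V₂ − V₁ = 68.4 − 3.49 = 64.9 mL.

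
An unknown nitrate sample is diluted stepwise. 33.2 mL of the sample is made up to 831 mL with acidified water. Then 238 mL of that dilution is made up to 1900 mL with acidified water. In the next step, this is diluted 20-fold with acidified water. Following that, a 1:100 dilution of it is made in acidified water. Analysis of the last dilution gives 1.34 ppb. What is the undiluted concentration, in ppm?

536 ppm

Overall dilution factor = 25.03 × 7.983 × 20 × 100 = 4.00 × 10⁵.
Original = 1.34 ppb × 4.00 × 10⁵ = 5.36 × 10⁵ ppb = 536 ppm.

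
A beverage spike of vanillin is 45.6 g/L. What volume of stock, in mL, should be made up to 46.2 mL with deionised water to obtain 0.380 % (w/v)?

0.380 % (w/v) = 3.80 g/L.
V₁ = C₂V₂/C₁ = 3.80 × 46.2 / 45.6 = 3.85 mL.

3.85 mL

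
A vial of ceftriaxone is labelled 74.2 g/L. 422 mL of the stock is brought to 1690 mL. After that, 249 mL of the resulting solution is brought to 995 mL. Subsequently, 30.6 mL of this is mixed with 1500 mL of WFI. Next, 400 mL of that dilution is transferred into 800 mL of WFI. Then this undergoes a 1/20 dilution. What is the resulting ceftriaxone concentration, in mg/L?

1.54 mg/L

Overall dilution factor = 4.005 × 3.996 × 50.02 × 3 × 20 = 4.80 × 10⁴.
74.2 g/L / 4.80 × 10⁴ = 1.54 × 10⁻³ g/L = 1.54 mg/L.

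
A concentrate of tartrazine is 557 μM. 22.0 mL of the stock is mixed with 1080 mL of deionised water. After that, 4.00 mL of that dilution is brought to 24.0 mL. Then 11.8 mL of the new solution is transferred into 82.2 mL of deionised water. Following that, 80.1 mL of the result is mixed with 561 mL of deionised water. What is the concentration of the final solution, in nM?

Overall dilution factor = 50.09 × 6 × 7.966 × 8.004 = 1.92 × 10⁴.
557 μM / 1.92 × 10⁴ = 0.0291 μM = 29.1 nM.

29.1 nM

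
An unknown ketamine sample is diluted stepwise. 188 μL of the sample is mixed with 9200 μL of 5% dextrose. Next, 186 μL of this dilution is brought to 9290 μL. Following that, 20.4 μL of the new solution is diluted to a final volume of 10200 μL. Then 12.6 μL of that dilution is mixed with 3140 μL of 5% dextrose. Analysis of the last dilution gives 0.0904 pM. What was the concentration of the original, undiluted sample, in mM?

0.0282 mM

Overall dilution factor = 49.94 × 49.95 × 500 × 250.2 = 3.12 × 10⁸.
Original = 0.0904 pM × 3.12 × 10⁸ = 2.82 × 10⁷ pM = 0.0282 mM.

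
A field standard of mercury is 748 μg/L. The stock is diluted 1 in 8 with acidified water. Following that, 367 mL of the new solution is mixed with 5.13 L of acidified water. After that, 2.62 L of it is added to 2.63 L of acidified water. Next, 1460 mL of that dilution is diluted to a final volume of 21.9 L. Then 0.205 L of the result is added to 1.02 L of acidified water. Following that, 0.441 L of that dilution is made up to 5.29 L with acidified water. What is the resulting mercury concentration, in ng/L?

2.90 ng/L

Overall dilution factor = 8 × 14.98 × 2.004 × 15 × 5.976 × 12.00 = 2.58 × 10⁵.
748 μg/L / 2.58 × 10⁵ = 2.90 × 10⁻³ μg/L = 2.90 ng/L.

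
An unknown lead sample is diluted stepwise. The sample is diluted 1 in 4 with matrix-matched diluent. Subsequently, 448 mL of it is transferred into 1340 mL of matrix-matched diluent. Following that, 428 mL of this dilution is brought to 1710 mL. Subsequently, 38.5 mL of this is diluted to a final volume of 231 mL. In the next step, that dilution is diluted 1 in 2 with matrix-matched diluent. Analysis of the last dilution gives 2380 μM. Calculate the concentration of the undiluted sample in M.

Overall dilution factor = 4 × 3.991 × 3.995 × 6 × 2 = 765.
Original = 2380 μM × 765 = 1.82 × 10⁶ μM = 1.82 M.

1.82 M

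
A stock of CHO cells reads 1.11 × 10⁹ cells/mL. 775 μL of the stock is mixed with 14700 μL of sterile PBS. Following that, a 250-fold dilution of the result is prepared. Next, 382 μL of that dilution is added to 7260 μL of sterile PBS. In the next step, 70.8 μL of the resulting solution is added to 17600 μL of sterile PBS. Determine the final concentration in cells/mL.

44.5 cells/mL

Overall dilution factor = 19.97 × 250 × 20.01 × 249.6 = 2.49 × 10⁷.
1.11 × 10⁹ cells/mL / 2.49 × 10⁷ = 44.5 cells/mL.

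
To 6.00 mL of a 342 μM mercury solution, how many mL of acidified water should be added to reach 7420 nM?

7420 nM = 7.42 μM.
V₂ = C₁V₁/C₂ = 342 × 6.00 / 7.42 = 277 mL.
Diluent to add = V₂ − V₁ = 277 − 6.00 = 271 mL.

271 mL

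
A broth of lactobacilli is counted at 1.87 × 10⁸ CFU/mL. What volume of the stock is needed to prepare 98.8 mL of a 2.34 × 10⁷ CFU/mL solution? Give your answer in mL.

12.4 mL

V₁ = C₂V₂/C₁ = 2.34 × 10⁷ × 98.8 / 1.87 × 10⁸ = 12.4 mL.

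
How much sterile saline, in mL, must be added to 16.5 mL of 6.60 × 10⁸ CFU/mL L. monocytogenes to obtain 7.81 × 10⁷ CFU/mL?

V₂ = C₁V₁/C₂ = 6.60 × 10⁸ × 16.5 / 7.81 × 10⁷ = 139 mL.
Diluent to add = V₂ − V₁ = 139 − 16.5 = 123 mL.

123 mL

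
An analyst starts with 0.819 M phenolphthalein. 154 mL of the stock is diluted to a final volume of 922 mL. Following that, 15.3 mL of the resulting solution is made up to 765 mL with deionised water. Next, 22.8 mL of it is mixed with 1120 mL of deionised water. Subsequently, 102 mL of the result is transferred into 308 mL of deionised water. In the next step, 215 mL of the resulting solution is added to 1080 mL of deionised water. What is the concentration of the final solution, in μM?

2.25 μM

Overall dilution factor = 5.987 × 50 × 50.12 × 4.020 × 6.023 = 3.63 × 10⁵.
0.819 M / 3.63 × 10⁵ = 2.25 × 10⁻⁶ M = 2.25 μM.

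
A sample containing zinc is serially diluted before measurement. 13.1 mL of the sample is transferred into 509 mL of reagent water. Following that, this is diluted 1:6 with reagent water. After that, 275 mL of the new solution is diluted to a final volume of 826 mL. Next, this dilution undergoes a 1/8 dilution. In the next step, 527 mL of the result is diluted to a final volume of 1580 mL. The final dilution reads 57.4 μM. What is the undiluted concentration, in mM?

Overall dilution factor = 39.85 × 6 × 3.004 × 8 × 2.998 = 1.72 × 10⁴.
Original = 57.4 μM × 1.72 × 10⁴ = 9.89 × 10⁵ μM = 989 mM.

989 mM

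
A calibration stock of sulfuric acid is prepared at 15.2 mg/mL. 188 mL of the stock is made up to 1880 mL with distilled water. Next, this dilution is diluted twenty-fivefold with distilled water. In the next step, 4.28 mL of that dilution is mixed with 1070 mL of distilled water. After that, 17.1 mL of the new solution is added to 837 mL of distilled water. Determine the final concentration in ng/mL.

4.85 ng/mL

Overall dilution factor = 10 × 25 × 251 × 49.95 = 3.13 × 10⁶.
15.2 mg/mL / 3.13 × 10⁶ = 4.85 × 10⁻⁶ mg/mL = 4.85 ng/mL.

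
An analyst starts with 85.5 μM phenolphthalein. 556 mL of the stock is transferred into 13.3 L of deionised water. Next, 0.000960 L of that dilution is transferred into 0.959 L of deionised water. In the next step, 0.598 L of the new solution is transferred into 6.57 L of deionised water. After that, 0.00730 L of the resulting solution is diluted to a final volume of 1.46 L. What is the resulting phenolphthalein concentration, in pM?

Overall dilution factor = 24.92 × 1000.0 × 11.99 × 200 = 5.97 × 10⁷.
85.5 μM / 5.97 × 10⁷ = 1.43 × 10⁻⁶ μM = 1.43 pM.

1.43 pM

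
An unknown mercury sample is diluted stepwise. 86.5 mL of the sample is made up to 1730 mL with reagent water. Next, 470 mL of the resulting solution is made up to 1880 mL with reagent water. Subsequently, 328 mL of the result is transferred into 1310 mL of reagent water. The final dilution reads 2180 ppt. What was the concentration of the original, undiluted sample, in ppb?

Overall dilution factor = 20 × 4 × 4.994 = 400.
Original = 2180 ppt × 400 = 8.71 × 10⁵ ppt = 871 ppb.

871 ppb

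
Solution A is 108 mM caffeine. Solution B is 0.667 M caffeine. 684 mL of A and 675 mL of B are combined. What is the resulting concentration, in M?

C_B = 0.667 M = 667 mM.
C_mix = (C_A·V_A + C_B·V_B)/(V_A + V_B) = (108×684 + 667×675) / 1359 = 386 mM = 0.386 M.

0.386 M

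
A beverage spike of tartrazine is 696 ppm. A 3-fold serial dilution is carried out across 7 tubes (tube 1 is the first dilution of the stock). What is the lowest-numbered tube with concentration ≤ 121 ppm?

Tube n has concentration 696 ppm / 3ⁿ.
Need 3ⁿ ≥ 696 ppm / 121 ppm = 5.75, so n ≥ 1.59.
First such tube: n = 2.

tube 2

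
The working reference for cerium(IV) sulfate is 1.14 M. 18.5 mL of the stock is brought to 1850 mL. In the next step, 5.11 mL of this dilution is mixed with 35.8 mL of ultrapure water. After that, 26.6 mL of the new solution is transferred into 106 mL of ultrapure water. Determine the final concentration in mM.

Overall dilution factor = 100 × 8.006 × 4.985 = 3991.
1.14 M / 3991 = 2.86 × 10⁻⁴ M = 0.286 mM.

0.286 mM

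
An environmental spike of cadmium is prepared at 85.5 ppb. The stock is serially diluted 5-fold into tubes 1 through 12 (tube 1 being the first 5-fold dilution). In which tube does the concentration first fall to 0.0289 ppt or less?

tube 10

Tube n has concentration 85.5 ppb / 5ⁿ.
Need 5ⁿ ≥ 85.5 ppb / 0.0289 ppt = 2.96 × 10⁶, so n ≥ 9.26.
First such tube: n = 10.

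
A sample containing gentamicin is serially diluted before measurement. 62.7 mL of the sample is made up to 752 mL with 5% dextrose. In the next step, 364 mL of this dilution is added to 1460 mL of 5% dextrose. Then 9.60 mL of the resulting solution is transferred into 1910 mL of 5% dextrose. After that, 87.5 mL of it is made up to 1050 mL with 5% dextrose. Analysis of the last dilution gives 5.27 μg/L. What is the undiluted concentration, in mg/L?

760 mg/L

Overall dilution factor = 11.99 × 5.011 × 200.0 × 12 = 1.44 × 10⁵.
Original = 5.27 μg/L × 1.44 × 10⁵ = 7.60 × 10⁵ μg/L = 760 mg/L.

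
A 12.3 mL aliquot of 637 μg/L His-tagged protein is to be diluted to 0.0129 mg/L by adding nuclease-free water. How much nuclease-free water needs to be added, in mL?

595 mL

0.0129 mg/L = 12.9 μg/L.
V₂ = C₁V₁/C₂ = 637 × 12.3 / 12.9 = 607 mL.
Diluent to add = V₂ − V₁ = 607 − 12.3 = 595 mL.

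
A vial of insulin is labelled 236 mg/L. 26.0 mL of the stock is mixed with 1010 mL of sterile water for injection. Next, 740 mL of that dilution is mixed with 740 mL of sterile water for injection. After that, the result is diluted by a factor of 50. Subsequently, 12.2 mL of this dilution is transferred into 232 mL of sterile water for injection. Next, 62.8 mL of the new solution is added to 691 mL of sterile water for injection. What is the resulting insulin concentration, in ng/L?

Overall dilution factor = 39.85 × 2 × 50 × 20.02 × 12.00 = 9.57 × 10⁵.
236 mg/L / 9.57 × 10⁵ = 2.47 × 10⁻⁴ mg/L = 247 ng/L.

247 ng/L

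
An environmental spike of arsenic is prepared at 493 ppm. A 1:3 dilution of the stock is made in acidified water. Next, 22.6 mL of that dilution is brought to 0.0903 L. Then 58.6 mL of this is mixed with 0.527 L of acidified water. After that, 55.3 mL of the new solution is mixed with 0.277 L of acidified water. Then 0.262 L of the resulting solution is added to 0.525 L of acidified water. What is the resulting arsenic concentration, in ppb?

Overall dilution factor = 3 × 3.996 × 9.993 × 6.009 × 3.004 = 2162.
493 ppm / 2162 = 0.228 ppm = 228 ppb.

228 ppb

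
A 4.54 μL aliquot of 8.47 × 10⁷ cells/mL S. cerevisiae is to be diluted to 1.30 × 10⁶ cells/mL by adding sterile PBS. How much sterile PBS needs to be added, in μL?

291 μL

V₂ = C₁V₁/C₂ = 8.47 × 10⁷ × 4.54 / 1.30 × 10⁶ = 296 μL.
Diluent to add = V₂ − V₁ = 296 − 4.54 = 291 μL.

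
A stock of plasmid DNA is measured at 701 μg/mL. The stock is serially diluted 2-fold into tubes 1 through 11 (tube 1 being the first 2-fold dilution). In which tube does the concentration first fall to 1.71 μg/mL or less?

tube 9

Tube n has concentration 701 μg/mL / 2ⁿ.
Need 2ⁿ ≥ 701 μg/mL / 1.71 μg/mL = 410, so n ≥ 8.68.
First such tube: n = 9.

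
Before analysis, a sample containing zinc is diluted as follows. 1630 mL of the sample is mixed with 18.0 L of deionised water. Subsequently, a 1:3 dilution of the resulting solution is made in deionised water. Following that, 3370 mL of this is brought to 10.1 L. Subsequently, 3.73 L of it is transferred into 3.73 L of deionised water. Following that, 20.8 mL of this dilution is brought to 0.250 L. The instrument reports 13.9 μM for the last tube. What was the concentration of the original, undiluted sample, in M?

0.0362 M

Overall dilution factor = 12.04 × 3 × 2.997 × 2 × 12.02 = 2603.
Original = 13.9 μM × 2603 = 3.62 × 10⁴ μM = 0.0362 M.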